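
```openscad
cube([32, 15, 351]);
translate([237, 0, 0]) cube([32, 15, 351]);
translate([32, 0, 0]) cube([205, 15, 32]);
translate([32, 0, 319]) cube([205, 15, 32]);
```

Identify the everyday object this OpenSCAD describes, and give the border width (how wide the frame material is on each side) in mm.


A picture frame. The border width is 32 mm.

Four thin pieces enclosing a rectangular opening — a picture frame. The two full-height stiles are 351 mm tall; the top rail sits at z = 319 and is 32 mm tall, so the border above the opening is 351 − 319 = 32 mm, matching the stile x-width.


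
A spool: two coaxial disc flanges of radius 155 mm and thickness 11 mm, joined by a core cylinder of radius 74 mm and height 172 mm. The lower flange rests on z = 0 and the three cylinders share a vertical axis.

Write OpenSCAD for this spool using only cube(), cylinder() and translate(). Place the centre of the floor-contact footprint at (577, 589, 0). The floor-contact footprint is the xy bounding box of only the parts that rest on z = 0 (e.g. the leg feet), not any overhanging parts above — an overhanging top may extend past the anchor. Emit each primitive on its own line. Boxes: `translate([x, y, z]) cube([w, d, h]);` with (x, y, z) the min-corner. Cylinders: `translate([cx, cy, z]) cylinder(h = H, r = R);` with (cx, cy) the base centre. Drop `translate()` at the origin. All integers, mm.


translate([577, 589, 0]) cylinder(h = 11, r = 155);
translate([577, 589, 11]) cylinder(h = 172, r = 74);
translate([577, 589, 183]) cylinder(h = 11, r = 155);


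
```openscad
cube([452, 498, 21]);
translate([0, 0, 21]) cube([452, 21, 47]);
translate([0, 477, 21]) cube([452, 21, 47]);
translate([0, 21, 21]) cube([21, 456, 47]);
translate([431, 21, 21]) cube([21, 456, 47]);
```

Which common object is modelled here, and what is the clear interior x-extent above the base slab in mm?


An open box. The internal width is 410 mm.

A 452×498 base slab with four walls standing on it — an open box. The base is 452 mm wide and the walls are 21 mm thick, so the internal width is 452 − 2 × 21 = 410 mm.


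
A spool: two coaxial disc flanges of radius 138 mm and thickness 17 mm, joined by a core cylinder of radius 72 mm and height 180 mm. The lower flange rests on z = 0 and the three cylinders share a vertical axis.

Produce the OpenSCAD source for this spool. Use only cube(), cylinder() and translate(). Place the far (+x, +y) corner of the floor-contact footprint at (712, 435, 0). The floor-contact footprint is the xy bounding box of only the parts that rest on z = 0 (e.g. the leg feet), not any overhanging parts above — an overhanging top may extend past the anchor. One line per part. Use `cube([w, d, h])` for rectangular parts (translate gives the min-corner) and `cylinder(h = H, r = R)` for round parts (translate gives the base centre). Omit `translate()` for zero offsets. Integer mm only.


translate([574, 297, 0]) cylinder(h = 17, r = 138);
translate([574, 297, 17]) cylinder(h = 180, r = 72);
translate([574, 297, 197]) cylinder(h = 17, r = 138);


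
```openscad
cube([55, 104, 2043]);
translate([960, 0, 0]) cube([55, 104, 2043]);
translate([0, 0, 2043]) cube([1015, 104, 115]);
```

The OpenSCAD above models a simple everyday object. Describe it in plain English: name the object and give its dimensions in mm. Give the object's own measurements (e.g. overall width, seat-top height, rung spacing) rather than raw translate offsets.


A door frame. The clear opening is 905 mm wide and 2043 mm high. Two 55 mm wide jambs, 104 mm deep, stand either side of the opening from the floor to the top of the opening. A 115 mm thick head sits across the top of both jambs, spanning the full outside width of the frame.


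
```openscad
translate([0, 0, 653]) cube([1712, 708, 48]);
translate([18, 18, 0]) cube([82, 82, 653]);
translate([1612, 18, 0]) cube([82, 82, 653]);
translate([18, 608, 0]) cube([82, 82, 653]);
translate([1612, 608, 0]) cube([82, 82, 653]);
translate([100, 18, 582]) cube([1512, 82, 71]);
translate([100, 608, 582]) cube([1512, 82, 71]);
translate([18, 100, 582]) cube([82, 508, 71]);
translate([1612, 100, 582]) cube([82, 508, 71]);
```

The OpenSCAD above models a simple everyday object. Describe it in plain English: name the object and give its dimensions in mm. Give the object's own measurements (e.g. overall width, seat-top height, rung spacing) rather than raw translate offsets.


A table: top 1712 mm (x) × 708 mm (y), 48 mm thick, upper face at z = 701 mm, on four 82×82 mm square legs, each inset 18 mm from the nearest pair of top edges from z = 0 to the bottom of the top. Four apron rails, 82 mm thick and 71 mm tall, run between adjacent legs with their top edges flush with the underside of the top and their outer faces flush with the legs' outer faces.


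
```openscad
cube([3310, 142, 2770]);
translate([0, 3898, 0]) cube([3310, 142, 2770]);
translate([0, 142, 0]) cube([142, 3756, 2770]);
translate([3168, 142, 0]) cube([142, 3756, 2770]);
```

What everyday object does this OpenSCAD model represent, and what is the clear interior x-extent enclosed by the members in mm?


A house (or room) frame. The interior width is 3026 mm.

Four 2770 mm walls enclosing a rectangle with no floor or roof — a room or house frame. Outside width is 3310 mm and wall thickness is 142 mm, so the interior width is 3310 − 2 × 142 = 3026 mm.


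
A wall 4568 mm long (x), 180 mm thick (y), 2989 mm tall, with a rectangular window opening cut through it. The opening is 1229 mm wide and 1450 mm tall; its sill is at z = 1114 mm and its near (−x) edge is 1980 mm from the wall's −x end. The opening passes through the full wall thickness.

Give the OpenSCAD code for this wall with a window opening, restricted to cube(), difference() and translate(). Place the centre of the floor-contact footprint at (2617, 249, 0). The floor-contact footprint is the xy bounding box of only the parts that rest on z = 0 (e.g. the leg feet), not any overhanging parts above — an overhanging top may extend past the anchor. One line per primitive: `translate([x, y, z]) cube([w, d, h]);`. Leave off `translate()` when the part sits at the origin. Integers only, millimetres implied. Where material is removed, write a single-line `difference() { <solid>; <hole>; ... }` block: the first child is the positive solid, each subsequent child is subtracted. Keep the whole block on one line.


difference() { translate([333, 159, 0]) cube([4568, 180, 2989]); translate([2313, 159, 1114]) cube([1229, 180, 1450]); }


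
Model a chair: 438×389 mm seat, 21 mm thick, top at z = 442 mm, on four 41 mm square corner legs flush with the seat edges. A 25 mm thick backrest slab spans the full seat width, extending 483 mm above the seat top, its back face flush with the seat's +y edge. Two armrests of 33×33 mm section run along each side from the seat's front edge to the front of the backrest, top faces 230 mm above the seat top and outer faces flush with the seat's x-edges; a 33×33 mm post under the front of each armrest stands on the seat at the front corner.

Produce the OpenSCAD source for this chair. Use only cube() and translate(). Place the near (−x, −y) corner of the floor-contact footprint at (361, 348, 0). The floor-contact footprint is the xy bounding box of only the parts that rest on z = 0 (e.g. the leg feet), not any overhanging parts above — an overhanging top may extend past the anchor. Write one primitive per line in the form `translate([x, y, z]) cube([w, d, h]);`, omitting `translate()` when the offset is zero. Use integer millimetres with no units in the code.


// leg_h = 442 - 21 = 421
// arm post h = 230 - 33 = 197
translate([361, 348, 421]) cube([438, 389, 21]);
translate([361, 348, 0]) cube([41, 41, 421]);
translate([758, 348, 0]) cube([41, 41, 421]);
translate([361, 696, 0]) cube([41, 41, 421]);
translate([758, 696, 0]) cube([41, 41, 421]);
translate([361, 712, 442]) cube([438, 25, 483]);
translate([361, 348, 639]) cube([33, 364, 33]);
translate([766, 348, 639]) cube([33, 364, 33]);
translate([361, 348, 442]) cube([33, 33, 197]);
translate([766, 348, 442]) cube([33, 33, 197]);


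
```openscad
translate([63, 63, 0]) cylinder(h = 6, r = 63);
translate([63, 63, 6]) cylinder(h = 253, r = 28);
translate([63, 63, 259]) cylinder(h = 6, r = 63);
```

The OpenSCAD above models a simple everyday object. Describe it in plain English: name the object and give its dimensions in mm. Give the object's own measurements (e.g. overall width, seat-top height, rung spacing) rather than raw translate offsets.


A spool: two coaxial disc flanges of radius 63 mm and thickness 6 mm, joined by a core cylinder of radius 28 mm and height 253 mm. The lower flange rests on z = 0 and the three cylinders share a vertical axis.


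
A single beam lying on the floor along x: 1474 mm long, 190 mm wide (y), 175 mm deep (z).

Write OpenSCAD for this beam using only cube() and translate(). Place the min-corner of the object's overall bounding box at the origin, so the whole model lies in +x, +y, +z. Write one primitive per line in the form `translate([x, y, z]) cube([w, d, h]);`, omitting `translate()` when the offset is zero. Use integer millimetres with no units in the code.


cube([1474, 190, 175]);


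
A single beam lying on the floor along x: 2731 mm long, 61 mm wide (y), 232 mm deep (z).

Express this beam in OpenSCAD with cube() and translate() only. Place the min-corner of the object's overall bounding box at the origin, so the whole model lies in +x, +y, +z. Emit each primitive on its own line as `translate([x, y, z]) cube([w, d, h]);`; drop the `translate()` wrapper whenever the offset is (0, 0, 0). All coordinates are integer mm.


cube([2731, 61, 232]);


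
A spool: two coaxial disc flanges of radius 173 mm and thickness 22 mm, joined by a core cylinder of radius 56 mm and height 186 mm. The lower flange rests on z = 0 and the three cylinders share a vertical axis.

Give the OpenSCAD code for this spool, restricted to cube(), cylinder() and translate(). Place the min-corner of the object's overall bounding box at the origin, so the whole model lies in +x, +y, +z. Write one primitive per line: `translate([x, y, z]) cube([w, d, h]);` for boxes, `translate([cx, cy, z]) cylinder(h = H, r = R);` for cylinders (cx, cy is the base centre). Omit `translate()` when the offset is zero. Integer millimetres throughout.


translate([173, 173, 0]) cylinder(h = 22, r = 173);
translate([173, 173, 22]) cylinder(h = 186, r = 56);
translate([173, 173, 208]) cylinder(h = 22, r = 173);


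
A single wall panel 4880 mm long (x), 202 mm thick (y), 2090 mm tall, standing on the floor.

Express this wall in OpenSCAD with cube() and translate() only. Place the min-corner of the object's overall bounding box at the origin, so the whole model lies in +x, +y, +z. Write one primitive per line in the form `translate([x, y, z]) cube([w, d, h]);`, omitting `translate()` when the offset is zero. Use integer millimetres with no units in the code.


cube([4880, 202, 2090]);


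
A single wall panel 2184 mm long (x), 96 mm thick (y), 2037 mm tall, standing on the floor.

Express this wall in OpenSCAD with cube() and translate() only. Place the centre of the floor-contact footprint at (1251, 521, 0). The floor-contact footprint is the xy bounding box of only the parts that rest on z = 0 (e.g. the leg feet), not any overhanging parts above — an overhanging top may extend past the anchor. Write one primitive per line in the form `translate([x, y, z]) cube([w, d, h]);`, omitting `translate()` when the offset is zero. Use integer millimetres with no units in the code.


translate([159, 473, 0]) cube([2184, 96, 2037]);


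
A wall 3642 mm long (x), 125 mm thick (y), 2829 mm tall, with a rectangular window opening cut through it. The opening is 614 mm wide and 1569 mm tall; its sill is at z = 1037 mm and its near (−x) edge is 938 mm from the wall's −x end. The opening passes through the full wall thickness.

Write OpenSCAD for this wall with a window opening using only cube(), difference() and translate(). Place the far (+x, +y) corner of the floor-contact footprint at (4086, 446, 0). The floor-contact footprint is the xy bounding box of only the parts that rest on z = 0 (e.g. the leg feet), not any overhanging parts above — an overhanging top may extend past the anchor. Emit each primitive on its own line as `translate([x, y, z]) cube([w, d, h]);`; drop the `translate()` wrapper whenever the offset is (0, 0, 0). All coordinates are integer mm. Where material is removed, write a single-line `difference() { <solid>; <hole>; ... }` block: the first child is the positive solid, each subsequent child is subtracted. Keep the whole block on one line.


difference() { translate([444, 321, 0]) cube([3642, 125, 2829]); translate([1382, 321, 1037]) cube([614, 125, 1569]); }


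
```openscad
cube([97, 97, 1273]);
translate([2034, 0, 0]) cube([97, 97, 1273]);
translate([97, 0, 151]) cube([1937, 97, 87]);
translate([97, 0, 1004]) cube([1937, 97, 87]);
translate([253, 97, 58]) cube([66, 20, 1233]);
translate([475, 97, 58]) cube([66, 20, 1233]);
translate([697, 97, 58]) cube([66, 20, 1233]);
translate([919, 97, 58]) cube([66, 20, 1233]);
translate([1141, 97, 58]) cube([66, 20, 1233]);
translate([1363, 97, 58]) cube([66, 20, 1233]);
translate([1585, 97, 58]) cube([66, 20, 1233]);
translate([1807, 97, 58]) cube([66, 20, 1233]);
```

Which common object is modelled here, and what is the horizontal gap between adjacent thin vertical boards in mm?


A fence section. The picket gap is 156 mm.

Two posts, two rails, 8 pickets — a fence section. Span 1937 mm holds 8 pickets of 66 mm with 9 equal gaps: ⌊(1937 − 8·66) / 9⌋ = 156 mm.


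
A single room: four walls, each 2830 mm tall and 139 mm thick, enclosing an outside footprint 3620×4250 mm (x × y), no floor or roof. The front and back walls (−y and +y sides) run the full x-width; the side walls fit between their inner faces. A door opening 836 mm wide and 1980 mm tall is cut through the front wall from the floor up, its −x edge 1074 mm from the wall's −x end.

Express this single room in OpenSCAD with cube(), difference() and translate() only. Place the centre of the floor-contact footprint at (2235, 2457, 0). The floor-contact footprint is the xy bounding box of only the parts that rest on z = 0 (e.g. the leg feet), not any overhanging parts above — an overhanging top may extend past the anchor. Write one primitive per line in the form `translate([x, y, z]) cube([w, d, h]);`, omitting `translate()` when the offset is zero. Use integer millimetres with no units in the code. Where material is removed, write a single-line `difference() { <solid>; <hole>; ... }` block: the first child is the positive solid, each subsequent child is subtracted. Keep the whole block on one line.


difference() { translate([425, 332, 0]) cube([3620, 139, 2830]); translate([1499, 332, 0]) cube([836, 139, 1980]); }
translate([425, 4443, 0]) cube([3620, 139, 2830]);
translate([425, 471, 0]) cube([139, 3972, 2830]);
translate([3906, 471, 0]) cube([139, 3972, 2830]);


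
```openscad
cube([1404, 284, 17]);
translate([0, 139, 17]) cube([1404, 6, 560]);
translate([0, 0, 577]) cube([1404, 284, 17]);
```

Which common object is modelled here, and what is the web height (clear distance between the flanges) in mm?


An I-beam. The web height is 560 mm.

Two wide flanges with a thin centred web — an I-beam. Overall 594 mm minus two 17 mm flanges gives a web of 594 − 2·17 = 560 mm.


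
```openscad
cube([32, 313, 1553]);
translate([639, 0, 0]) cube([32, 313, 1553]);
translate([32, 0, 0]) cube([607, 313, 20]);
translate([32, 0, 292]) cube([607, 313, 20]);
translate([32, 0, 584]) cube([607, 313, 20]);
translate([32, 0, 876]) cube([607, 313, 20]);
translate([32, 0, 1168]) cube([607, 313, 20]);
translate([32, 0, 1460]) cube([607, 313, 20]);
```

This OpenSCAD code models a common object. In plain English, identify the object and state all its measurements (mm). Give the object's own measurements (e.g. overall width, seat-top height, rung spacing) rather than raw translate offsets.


An open bookshelf. Two side panels, each 32 mm thick, 313 mm deep and 1553 mm tall, stand 671 mm apart (outside-to-outside). Between them sit 6 shelves, each 20 mm thick and 313 mm deep, spanning the full gap between the sides. The bottom shelf rests on the floor (its underside at z = 0) and the clear gap between one shelf's top and the next shelf's underside is 272 mm.


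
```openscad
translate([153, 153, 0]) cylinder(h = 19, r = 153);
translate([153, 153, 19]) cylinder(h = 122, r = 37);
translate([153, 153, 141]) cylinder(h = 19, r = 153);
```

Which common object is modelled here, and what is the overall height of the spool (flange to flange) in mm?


A spool. The overall height is 160 mm.

Three coaxial cylinders, large–small–large — a spool. Two 19 mm flanges and a 122 mm core give 19 + 122 + 19 = 160 mm.


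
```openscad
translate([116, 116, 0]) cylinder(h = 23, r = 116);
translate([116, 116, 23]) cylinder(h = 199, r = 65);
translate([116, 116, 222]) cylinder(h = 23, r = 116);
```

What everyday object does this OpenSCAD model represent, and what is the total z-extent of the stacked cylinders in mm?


A spool. The overall height is 245 mm.

Three coaxial cylinders, large–small–large — a spool. Two 23 mm flanges and a 199 mm core give 23 + 199 + 23 = 245 mm.


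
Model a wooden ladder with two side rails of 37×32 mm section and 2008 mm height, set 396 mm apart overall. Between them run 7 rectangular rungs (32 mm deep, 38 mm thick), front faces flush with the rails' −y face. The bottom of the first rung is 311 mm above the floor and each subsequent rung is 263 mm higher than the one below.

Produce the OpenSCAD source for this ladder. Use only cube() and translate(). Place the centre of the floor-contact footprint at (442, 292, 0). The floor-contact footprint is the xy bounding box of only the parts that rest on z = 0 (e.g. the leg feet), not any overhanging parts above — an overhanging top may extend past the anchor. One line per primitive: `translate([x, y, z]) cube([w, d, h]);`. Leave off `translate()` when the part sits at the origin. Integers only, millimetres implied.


translate([244, 276, 0]) cube([37, 32, 2008]);
translate([603, 276, 0]) cube([37, 32, 2008]);
translate([281, 276, 311]) cube([322, 32, 38]);
translate([281, 276, 574]) cube([322, 32, 38]);
translate([281, 276, 837]) cube([322, 32, 38]);
translate([281, 276, 1100]) cube([322, 32, 38]);
translate([281, 276, 1363]) cube([322, 32, 38]);
translate([281, 276, 1626]) cube([322, 32, 38]);
translate([281, 276, 1889]) cube([322, 32, 38]);


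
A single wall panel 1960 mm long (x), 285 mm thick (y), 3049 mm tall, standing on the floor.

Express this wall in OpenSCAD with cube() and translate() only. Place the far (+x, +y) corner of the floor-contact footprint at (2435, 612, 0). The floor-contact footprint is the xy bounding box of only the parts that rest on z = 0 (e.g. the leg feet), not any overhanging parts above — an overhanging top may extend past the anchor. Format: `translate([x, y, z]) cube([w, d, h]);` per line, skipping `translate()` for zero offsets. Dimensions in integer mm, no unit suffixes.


translate([475, 327, 0]) cube([1960, 285, 3049]);


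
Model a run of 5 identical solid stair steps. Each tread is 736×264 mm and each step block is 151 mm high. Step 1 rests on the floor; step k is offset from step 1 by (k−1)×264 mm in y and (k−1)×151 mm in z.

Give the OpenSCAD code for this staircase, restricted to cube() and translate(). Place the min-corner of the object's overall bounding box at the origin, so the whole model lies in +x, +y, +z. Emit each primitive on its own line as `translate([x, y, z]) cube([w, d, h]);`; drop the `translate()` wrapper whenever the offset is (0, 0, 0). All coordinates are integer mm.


cube([736, 264, 151]);
translate([0, 264, 151]) cube([736, 264, 151]);
translate([0, 528, 302]) cube([736, 264, 151]);
translate([0, 792, 453]) cube([736, 264, 151]);
translate([0, 1056, 604]) cube([736, 264, 151]);


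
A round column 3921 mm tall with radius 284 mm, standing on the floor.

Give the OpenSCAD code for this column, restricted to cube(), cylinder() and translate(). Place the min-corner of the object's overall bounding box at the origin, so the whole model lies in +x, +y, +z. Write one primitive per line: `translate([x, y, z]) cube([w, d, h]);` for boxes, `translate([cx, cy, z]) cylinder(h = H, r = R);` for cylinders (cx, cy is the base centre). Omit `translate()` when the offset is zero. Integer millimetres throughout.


translate([284, 284, 0]) cylinder(h = 3921, r = 284);


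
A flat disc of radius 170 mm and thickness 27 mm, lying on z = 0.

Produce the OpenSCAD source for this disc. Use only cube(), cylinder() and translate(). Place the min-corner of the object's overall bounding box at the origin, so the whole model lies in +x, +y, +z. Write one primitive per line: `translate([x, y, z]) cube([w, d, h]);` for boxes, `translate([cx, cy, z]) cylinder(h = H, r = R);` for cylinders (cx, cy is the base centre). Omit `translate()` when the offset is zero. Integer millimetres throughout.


translate([170, 170, 0]) cylinder(h = 27, r = 170);


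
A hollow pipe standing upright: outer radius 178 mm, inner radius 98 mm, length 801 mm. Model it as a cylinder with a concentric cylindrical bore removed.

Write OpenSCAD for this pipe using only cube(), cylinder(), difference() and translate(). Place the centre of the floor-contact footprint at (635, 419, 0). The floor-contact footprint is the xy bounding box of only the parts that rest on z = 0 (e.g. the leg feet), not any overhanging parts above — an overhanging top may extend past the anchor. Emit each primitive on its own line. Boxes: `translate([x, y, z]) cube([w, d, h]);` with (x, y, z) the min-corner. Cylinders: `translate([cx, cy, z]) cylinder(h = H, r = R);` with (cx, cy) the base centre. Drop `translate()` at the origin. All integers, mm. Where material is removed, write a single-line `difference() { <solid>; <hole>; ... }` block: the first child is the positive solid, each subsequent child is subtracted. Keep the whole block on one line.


difference() { translate([635, 419, 0]) cylinder(h = 801, r = 178); translate([635, 419, 0]) cylinder(h = 801, r = 98); }


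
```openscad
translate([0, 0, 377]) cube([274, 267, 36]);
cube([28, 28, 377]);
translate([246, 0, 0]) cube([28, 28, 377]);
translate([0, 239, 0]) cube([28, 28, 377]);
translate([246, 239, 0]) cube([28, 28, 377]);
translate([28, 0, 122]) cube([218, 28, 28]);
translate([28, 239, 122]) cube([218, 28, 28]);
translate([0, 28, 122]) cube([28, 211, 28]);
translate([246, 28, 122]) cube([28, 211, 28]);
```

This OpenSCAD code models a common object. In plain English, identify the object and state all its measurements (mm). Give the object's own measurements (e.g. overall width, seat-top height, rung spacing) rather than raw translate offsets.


A four-legged stool. The seat is a 274×267×36 mm slab whose top surface is at z = 413 mm; four square legs, each 28×28 mm in cross-section, run from the floor (z = 0) to the underside of the seat, each flush with a corner of the seat. Four stretchers, 28 mm wide and 28 mm tall, connect adjacent legs with their undersides at z = 122 mm, each running between the inner faces of the legs it joins and aligned with the legs' outer faces on the other axis.


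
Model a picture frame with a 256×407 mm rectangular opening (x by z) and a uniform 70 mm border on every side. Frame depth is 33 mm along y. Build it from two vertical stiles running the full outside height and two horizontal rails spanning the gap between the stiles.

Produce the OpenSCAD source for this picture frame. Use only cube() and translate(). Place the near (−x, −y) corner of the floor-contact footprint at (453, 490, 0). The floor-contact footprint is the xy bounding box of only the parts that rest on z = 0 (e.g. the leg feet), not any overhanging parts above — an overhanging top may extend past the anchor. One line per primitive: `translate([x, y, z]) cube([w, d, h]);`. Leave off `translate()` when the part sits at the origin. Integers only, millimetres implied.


translate([453, 490, 0]) cube([70, 33, 547]);
translate([779, 490, 0]) cube([70, 33, 547]);
translate([523, 490, 0]) cube([256, 33, 70]);
translate([523, 490, 477]) cube([256, 33, 70]);


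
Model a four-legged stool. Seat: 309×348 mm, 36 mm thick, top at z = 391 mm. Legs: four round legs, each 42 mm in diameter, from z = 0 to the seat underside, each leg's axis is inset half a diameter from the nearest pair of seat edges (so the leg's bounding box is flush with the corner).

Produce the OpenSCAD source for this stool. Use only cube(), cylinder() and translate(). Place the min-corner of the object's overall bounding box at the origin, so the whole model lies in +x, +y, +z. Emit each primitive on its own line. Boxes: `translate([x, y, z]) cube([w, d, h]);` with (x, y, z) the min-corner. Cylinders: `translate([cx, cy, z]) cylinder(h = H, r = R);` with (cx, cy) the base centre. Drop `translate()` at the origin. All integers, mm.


// leg_h = 391 - 36 = 355
translate([0, 0, 355]) cube([309, 348, 36]);
translate([21, 21, 0]) cylinder(h = 355, r = 21);
translate([288, 21, 0]) cylinder(h = 355, r = 21);
translate([21, 327, 0]) cylinder(h = 355, r = 21);
translate([288, 327, 0]) cylinder(h = 355, r = 21);


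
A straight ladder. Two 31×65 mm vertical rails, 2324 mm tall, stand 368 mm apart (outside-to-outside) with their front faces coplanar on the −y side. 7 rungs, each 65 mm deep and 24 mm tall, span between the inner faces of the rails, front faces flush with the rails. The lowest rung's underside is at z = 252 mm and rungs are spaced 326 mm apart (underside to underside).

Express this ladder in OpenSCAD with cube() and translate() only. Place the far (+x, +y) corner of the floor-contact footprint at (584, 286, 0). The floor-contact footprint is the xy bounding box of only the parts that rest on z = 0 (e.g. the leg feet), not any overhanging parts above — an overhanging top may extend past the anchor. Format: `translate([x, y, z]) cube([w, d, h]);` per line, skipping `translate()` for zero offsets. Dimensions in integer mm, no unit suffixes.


translate([216, 221, 0]) cube([31, 65, 2324]);
translate([553, 221, 0]) cube([31, 65, 2324]);
translate([247, 221, 252]) cube([306, 65, 24]);
translate([247, 221, 578]) cube([306, 65, 24]);
translate([247, 221, 904]) cube([306, 65, 24]);
translate([247, 221, 1230]) cube([306, 65, 24]);
translate([247, 221, 1556]) cube([306, 65, 24]);
translate([247, 221, 1882]) cube([306, 65, 24]);
translate([247, 221, 2208]) cube([306, 65, 24]);


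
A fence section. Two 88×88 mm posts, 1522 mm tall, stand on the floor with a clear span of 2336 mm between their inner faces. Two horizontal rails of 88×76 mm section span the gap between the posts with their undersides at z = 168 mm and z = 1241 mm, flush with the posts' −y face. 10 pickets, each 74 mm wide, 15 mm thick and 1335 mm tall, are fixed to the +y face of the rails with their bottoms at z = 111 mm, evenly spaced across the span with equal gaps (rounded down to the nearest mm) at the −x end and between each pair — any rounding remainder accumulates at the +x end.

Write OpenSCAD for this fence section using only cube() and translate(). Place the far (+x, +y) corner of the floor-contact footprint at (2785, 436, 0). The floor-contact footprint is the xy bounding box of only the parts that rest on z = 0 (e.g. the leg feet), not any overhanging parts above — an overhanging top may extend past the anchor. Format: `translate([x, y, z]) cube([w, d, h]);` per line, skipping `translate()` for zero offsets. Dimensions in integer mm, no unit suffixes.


translate([273, 348, 0]) cube([88, 88, 1522]);
translate([2697, 348, 0]) cube([88, 88, 1522]);
translate([361, 348, 168]) cube([2336, 88, 76]);
translate([361, 348, 1241]) cube([2336, 88, 76]);
translate([506, 436, 111]) cube([74, 15, 1335]);
translate([725, 436, 111]) cube([74, 15, 1335]);
translate([944, 436, 111]) cube([74, 15, 1335]);
translate([1163, 436, 111]) cube([74, 15, 1335]);
translate([1382, 436, 111]) cube([74, 15, 1335]);
translate([1601, 436, 111]) cube([74, 15, 1335]);
translate([1820, 436, 111]) cube([74, 15, 1335]);
translate([2039, 436, 111]) cube([74, 15, 1335]);
translate([2258, 436, 111]) cube([74, 15, 1335]);
translate([2477, 436, 111]) cube([74, 15, 1335]);


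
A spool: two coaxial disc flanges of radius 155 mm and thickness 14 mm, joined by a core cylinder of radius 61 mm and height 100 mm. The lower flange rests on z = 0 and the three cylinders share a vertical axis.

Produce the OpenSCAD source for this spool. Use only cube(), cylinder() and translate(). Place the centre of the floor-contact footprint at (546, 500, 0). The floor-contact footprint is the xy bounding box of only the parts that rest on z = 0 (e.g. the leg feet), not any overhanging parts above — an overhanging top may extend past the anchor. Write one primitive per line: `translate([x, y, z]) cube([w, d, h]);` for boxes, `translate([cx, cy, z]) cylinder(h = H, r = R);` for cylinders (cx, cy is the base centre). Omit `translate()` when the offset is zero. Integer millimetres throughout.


translate([546, 500, 0]) cylinder(h = 14, r = 155);
translate([546, 500, 14]) cylinder(h = 100, r = 61);
translate([546, 500, 114]) cylinder(h = 14, r = 155);


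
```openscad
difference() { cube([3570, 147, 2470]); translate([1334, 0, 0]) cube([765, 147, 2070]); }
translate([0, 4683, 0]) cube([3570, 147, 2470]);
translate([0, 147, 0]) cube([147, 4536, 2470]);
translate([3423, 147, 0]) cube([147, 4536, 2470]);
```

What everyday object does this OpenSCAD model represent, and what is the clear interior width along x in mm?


A single room. The interior width is 3276 mm.

Four walls enclosing a rectangle with a door in the front wall — a room. Outside width 3570 minus two 147 mm walls gives 3276 mm.


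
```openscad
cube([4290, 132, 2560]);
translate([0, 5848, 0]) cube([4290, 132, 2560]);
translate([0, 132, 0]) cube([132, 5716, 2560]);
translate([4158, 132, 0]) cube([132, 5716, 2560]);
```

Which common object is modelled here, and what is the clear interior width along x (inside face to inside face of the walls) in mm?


A house (or room) frame. The interior width is 4026 mm.

Four 2560 mm walls enclosing a rectangle with no floor or roof — a room or house frame. Outside width is 4290 mm and wall thickness is 132 mm, so the interior width is 4290 − 2 × 132 = 4026 mm.


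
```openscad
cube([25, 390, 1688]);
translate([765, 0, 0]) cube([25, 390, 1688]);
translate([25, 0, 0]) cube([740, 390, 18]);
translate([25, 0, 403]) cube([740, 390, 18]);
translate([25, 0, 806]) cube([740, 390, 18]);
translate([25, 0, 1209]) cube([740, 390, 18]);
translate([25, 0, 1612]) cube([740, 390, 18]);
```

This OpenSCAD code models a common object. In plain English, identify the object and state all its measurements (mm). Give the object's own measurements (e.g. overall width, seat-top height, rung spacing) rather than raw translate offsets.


An open bookshelf. Two side panels, each 25 mm thick, 390 mm deep and 1688 mm tall, stand 790 mm apart (outside-to-outside). Between them sit 5 shelves, each 18 mm thick and 390 mm deep, spanning the full gap between the sides. The bottom shelf rests on the floor (its underside at z = 0) and the clear gap between one shelf's top and the next shelf's underside is 385 mm.


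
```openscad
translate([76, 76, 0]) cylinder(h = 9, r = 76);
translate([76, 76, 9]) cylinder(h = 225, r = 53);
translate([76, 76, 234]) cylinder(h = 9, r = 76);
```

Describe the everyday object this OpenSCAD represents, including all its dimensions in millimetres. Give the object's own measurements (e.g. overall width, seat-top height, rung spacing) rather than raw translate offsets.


A spool: two coaxial disc flanges of radius 76 mm and thickness 9 mm, joined by a core cylinder of radius 53 mm and height 225 mm. The lower flange rests on z = 0 and the three cylinders share a vertical axis.


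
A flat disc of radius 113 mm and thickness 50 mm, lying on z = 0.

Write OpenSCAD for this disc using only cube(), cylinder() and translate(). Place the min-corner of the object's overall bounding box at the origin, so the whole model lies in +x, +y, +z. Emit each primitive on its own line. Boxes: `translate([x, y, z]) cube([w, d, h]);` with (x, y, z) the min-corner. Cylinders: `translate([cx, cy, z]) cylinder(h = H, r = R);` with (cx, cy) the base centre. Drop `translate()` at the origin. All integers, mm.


translate([113, 113, 0]) cylinder(h = 50, r = 113);


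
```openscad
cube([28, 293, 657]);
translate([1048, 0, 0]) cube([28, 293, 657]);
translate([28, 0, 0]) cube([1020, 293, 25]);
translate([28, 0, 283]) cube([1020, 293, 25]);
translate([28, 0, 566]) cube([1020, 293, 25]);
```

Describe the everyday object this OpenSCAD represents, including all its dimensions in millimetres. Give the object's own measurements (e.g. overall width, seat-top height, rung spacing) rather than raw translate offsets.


An open bookshelf. Two side panels, each 28 mm thick, 293 mm deep and 657 mm tall, stand 1076 mm apart (outside-to-outside). Between them sit 3 shelves, each 25 mm thick and 293 mm deep, spanning the full gap between the sides. The bottom shelf rests on the floor (its underside at z = 0) and the clear gap between one shelf's top and the next shelf's underside is 258 mm.


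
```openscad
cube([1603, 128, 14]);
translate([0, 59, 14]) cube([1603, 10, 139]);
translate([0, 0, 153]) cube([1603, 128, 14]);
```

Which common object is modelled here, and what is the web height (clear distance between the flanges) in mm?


An I-beam. The web height is 139 mm.

Two wide flanges with a thin centred web — an I-beam. Overall 167 mm minus two 14 mm flanges gives a web of 167 − 2·14 = 139 mm.


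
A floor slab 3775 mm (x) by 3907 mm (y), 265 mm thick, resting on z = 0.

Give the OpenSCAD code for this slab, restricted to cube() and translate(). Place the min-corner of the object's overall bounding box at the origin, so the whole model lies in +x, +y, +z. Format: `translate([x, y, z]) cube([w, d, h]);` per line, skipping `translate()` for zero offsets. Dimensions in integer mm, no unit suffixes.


cube([3775, 3907, 265]);


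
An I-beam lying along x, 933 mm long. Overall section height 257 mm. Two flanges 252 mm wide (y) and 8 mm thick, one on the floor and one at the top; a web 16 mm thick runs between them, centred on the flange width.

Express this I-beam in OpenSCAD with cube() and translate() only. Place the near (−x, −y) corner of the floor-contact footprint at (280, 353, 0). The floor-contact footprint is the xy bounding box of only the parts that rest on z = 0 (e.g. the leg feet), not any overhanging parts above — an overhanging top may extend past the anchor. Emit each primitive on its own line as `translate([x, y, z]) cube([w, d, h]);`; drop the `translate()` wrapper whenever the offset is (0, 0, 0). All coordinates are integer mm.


translate([280, 353, 0]) cube([933, 252, 8]);
translate([280, 471, 8]) cube([933, 16, 241]);
translate([280, 353, 249]) cube([933, 252, 8]);


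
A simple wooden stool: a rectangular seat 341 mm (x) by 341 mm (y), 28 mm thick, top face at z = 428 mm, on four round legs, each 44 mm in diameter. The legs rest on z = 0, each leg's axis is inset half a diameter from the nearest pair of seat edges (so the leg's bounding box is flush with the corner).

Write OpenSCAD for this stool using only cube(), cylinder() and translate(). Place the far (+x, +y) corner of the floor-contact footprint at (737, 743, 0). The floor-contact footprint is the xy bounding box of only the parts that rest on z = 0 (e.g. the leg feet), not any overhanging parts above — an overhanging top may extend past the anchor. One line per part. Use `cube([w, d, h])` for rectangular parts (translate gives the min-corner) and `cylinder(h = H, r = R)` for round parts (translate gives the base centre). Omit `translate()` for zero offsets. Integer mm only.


translate([396, 402, 400]) cube([341, 341, 28]);
translate([418, 424, 0]) cylinder(h = 400, r = 22);
translate([715, 424, 0]) cylinder(h = 400, r = 22);
translate([418, 721, 0]) cylinder(h = 400, r = 22);
translate([715, 721, 0]) cylinder(h = 400, r = 22);


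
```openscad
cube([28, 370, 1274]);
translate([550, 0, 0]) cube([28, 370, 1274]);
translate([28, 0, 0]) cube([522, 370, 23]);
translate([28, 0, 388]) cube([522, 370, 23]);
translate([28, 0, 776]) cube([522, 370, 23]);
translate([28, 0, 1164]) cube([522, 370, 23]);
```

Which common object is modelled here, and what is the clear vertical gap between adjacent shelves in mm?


A bookshelf. The clear shelf gap is 365 mm.

Two tall side panels with 4 horizontal boards between them — a bookshelf. The first two shelf undersides are at z = 0 and z = 388; with shelf thickness 23, the clear gap is 388 − 0 − 23 = 365 mm.


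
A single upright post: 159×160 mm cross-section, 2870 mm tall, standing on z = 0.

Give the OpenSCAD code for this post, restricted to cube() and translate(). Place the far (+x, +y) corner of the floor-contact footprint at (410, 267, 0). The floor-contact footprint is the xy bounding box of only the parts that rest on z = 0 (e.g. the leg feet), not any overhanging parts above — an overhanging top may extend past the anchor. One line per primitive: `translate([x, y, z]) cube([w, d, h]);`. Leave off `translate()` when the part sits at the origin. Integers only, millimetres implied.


translate([251, 107, 0]) cube([159, 160, 2870]);


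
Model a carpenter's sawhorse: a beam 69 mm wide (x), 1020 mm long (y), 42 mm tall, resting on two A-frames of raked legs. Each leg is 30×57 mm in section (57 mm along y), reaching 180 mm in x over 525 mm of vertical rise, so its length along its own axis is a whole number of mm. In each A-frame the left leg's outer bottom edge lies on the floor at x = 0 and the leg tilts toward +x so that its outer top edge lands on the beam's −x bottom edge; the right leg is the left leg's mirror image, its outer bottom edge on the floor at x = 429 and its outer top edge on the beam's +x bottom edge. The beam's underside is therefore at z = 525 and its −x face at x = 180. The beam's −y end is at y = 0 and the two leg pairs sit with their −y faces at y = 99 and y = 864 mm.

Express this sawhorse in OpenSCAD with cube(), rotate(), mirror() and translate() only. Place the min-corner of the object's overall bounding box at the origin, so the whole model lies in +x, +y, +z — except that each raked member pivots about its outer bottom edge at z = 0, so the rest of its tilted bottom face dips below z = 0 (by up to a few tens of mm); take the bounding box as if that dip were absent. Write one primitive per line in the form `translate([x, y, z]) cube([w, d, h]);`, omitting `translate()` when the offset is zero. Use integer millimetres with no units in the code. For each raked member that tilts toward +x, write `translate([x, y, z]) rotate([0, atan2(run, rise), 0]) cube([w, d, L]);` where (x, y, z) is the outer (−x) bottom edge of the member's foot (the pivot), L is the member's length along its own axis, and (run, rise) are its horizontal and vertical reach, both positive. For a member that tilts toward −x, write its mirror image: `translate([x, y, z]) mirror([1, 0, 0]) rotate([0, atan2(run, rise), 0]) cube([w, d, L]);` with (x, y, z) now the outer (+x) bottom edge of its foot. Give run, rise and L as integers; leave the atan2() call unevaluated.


// leg length = √(180² + 525²) = 555
// right-leg outer foot x = 2·180 + 69 = 429
// beam min-corner = (180, 0, 525)
translate([180, 0, 525]) cube([69, 1020, 42]);
translate([0, 99, 0]) rotate([0, atan2(180, 525), 0]) cube([30, 57, 555]);
translate([429, 99, 0]) mirror([1, 0, 0]) rotate([0, atan2(180, 525), 0]) cube([30, 57, 555]);
translate([0, 864, 0]) rotate([0, atan2(180, 525), 0]) cube([30, 57, 555]);
translate([429, 864, 0]) mirror([1, 0, 0]) rotate([0, atan2(180, 525), 0]) cube([30, 57, 555]);
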